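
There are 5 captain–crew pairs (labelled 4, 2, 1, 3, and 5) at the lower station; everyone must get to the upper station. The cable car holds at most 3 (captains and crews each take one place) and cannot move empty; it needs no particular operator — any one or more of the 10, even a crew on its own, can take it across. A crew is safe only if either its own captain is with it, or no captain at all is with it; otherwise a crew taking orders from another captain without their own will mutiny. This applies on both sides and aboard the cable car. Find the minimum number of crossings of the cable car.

Counting alone: each trip to the upper station takes at most 3 across and each return brings at least 1 back, so after t trips out (and t−1 returns) at most 3t − (t−1) of the 10 are across; that first reaches 10 at t = 5, so at least 9 crossings are needed.
The safety rule pushes this higher. Following every safe sequence of crossings, the most of the 10 that can be at the upper station as the cable car arrives there on crossing 9 is 9 — never all 10.
So no plan with fewer than 11 crossings exists, and this one achieves 11:
1. captain 4 and crew 4 cross → the upper station.
2. captain 4 crosses ← the lower station.
3. crew 1, crew 2, and crew 3 cross → the upper station.
4. crew 4 crosses ← the lower station.
5. captain 1, captain 2, and captain 3 cross → the upper station.
6. captain 2 and crew 2 cross ← the lower station.
7. captain 2, captain 4, and captain 5 cross → the upper station.
8. crew 1 crosses ← the lower station.
9. crew 2 and crew 4 cross → the upper station.
10. crew 4 crosses ← the lower station.
11. crew 1, crew 4, and crew 5 cross → the upper station.

11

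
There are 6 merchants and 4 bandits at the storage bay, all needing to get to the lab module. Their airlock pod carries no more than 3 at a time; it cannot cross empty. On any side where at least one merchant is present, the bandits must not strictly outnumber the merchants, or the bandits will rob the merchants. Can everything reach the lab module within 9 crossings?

Yes — this plan uses 9 crossings (≤ 9):
1. 2 bandits → the lab module.  (the storage bay: 6M 2B; the lab module: 0M 2B)
2. 1 bandit ← the storage bay.  (the storage bay: 6M 3B; the lab module: 0M 1B)
3. 3 bandits → the lab module.  (the storage bay: 6M 0B; the lab module: 0M 4B)
4. 1 bandit ← the storage bay.  (the storage bay: 6M 1B; the lab module: 0M 3B)
5. 3 merchants → the lab module.  (the storage bay: 3M 1B; the lab module: 3M 3B)
6. 1 bandit ← the storage bay.  (the storage bay: 3M 2B; the lab module: 3M 2B)
7. 1 merchant and 2 bandits → the lab module.  (the storage bay: 2M 0B; the lab module: 4M 4B)
8. 1 bandit ← the storage bay.  (the storage bay: 2M 1B; the lab module: 4M 3B)
9. 2 merchants and 1 bandit → the lab module.  (the storage bay: 0M 0B; the lab module: 6M 4B)

Yes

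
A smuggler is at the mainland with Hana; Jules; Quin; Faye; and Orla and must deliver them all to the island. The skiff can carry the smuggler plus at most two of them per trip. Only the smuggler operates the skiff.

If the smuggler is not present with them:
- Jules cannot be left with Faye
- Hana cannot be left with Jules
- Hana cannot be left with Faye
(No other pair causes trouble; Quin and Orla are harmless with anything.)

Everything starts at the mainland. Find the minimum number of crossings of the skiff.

7

Counting alone: the smuggler can take at most 2 across per trip to the island, so moving all 5 needs at least 3 loaded trips out, with a return between consecutive ones — at least 5 crossings.
The safety rule pushes this higher. Following every safe sequence of crossings, the most of the 5 that can be at the island as the skiff arrives there on crossing 5 is 4 — never all 5.
So no plan with fewer than 7 crossings exists, and this one achieves 7:
1. Smuggler goes to the island with Hana and Jules.
2. Smuggler goes back to the mainland with Hana.
3. Smuggler goes to the island with Hana and Quin.
4. Smuggler goes back to the mainland with Hana.
5. Smuggler goes to the island with Hana and Orla.
6. Smuggler goes back to the mainland with Hana.
7. Smuggler goes to the island with Faye and Hana.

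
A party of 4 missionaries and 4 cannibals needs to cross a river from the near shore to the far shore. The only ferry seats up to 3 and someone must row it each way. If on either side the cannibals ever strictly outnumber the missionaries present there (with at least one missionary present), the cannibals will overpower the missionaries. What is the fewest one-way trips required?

Counting alone: each trip to the far shore takes at most 3 across and each return brings at least 1 back, so after t trips out (and t−1 returns) at most 3t − (t−1) of the 8 are across; that first reaches 8 at t = 4, so at least 7 crossings are needed.
The safety rule pushes this higher. Following every safe sequence of crossings, the most of the 8 that can be at the far shore as the ferry arrives there on crossing 7 is 7 — never all 8.
So no plan with fewer than 9 crossings exists, and this one achieves 9:
1. 2 cannibals → the far shore.  (the near shore: 4M 2C; the far shore: 0M 2C)
2. 1 cannibal ← the near shore.  (the near shore: 4M 3C; the far shore: 0M 1C)
3. 3 cannibals → the far shore.  (the near shore: 4M 0C; the far shore: 0M 4C)
4. 1 cannibal ← the near shore.  (the near shore: 4M 1C; the far shore: 0M 3C)
5. 3 missionaries → the far shore.  (the near shore: 1M 1C; the far shore: 3M 3C)
6. 1 missionary and 1 cannibal ← the near shore.  (the near shore: 2M 2C; the far shore: 2M 2C)
7. 2 missionaries → the far shore.  (the near shore: 0M 2C; the far shore: 4M 2C)
8. 1 cannibal ← the near shore.  (the near shore: 0M 3C; the far shore: 4M 1C)
9. 3 cannibals → the far shore.  (the near shore: 0M 0C; the far shore: 4M 4C)

9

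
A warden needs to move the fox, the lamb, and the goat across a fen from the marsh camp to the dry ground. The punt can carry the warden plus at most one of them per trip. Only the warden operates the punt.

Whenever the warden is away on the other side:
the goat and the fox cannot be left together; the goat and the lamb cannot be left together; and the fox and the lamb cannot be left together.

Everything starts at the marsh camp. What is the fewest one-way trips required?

impossible

Whatever the first load, the items left behind include a forbidden pair without the warden. No opening move is safe, so no plan exists.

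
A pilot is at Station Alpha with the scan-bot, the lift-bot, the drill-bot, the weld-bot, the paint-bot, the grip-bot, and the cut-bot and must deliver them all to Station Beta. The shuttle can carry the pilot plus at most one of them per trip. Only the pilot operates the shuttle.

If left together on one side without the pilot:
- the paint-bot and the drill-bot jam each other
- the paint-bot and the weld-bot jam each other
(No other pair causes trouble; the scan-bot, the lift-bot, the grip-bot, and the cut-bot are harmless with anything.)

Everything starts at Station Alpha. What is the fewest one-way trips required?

15

Counting alone: the pilot can take at most 1 across per trip to Station Beta, so moving all 7 needs at least 7 loaded trips out, with a return between consecutive ones — at least 13 crossings.
The safety rule pushes this higher. Following every safe sequence of crossings, the most of the 7 that can be at Station Beta as the shuttle arrives there on crossing 13 is 6 — never all 7.
So no plan with fewer than 15 crossings exists, and this one achieves 15:
1. Pilot goes to Station Beta with the paint-bot.
2. Pilot goes back to Station Alpha alone.
3. Pilot goes to Station Beta with the scan-bot.
4. Pilot goes back to Station Alpha alone.
5. Pilot goes to Station Beta with the lift-bot.
6. Pilot goes back to Station Alpha alone.
7. Pilot goes to Station Beta with the drill-bot.
8. Pilot goes back to Station Alpha with the paint-bot.
9. Pilot goes to Station Beta with the weld-bot.
10. Pilot goes back to Station Alpha alone.
11. Pilot goes to Station Beta with the grip-bot.
12. Pilot goes back to Station Alpha alone.
13. Pilot goes to Station Beta with the cut-bot.
14. Pilot goes back to Station Alpha alone.
15. Pilot goes to Station Beta with the paint-bot.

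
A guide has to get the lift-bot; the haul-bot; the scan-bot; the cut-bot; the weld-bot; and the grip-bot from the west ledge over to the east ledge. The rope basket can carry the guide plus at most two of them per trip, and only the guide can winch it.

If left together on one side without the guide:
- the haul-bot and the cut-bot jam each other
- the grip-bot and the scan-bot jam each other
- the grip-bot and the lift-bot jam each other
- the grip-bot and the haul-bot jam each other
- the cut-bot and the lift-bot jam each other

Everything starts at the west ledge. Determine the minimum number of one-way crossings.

7

Counting alone: the guide can take at most 2 across per trip to the east ledge, so moving all 6 needs at least 3 loaded trips out, with a return between consecutive ones — at least 5 crossings.
The safety rule pushes this higher. Following every safe sequence of crossings, the most of the 6 that can be at the east ledge as the rope basket arrives there on crossing 5 is 5 — never all 6.
So no plan with fewer than 7 crossings exists, and this one achieves 7:
1. Guide goes to the east ledge with the cut-bot and the grip-bot.
2. Guide goes back to the west ledge alone.
3. Guide goes to the east ledge with the haul-bot and the lift-bot.
4. Guide goes back to the west ledge with the cut-bot and the grip-bot.
5. Guide goes to the east ledge with the scan-bot and the weld-bot.
6. Guide goes back to the west ledge alone.
7. Guide goes to the east ledge with the cut-bot and the grip-bot.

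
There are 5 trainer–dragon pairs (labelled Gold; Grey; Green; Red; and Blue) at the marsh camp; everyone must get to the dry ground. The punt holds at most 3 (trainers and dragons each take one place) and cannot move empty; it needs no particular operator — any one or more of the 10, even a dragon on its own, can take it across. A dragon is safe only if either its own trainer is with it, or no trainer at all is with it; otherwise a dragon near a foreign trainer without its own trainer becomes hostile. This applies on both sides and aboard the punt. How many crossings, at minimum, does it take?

11

Counting alone: each trip to the dry ground takes at most 3 across and each return brings at least 1 back, so after t trips out (and t−1 returns) at most 3t − (t−1) of the 10 are across; that first reaches 10 at t = 5, so at least 9 crossings are needed.
The safety rule pushes this higher. Following every safe sequence of crossings, the most of the 10 that can be at the dry ground as the punt arrives there on crossing 9 is 9 — never all 10.
So no plan with fewer than 11 crossings exists, and this one achieves 11:
1. dragon Gold and trainer Gold cross → the dry ground.
2. trainer Gold crosses ← the marsh camp.
3. dragon Green, dragon Grey, and dragon Red cross → the dry ground.
4. dragon Gold crosses ← the marsh camp.
5. trainer Green, trainer Grey, and trainer Red cross → the dry ground.
6. dragon Grey and trainer Grey cross ← the marsh camp.
7. trainer Blue, trainer Gold, and trainer Grey cross → the dry ground.
8. dragon Green crosses ← the marsh camp.
9. dragon Gold and dragon Grey cross → the dry ground.
10. dragon Gold crosses ← the marsh camp.
11. dragon Blue, dragon Gold, and dragon Green cross → the dry ground.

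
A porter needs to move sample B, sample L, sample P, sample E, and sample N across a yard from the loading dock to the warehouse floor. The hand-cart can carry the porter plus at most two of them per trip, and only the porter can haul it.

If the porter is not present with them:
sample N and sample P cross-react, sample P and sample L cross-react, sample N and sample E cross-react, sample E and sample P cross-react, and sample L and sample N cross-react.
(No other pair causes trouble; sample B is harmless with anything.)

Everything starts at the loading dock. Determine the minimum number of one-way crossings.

7

Counting alone: the porter can take at most 2 across per trip to the warehouse floor, so moving all 5 needs at least 3 loaded trips out, with a return between consecutive ones — at least 5 crossings.
The safety rule pushes this higher. Following every safe sequence of crossings, the most of the 5 that can be at the warehouse floor as the hand-cart arrives there on crossing 5 is 4 — never all 5.
So no plan with fewer than 7 crossings exists, and this one achieves 7:
1. Porter goes to the warehouse floor with sample N and sample P.  [the loading dock: sample B, sample E, sample L | the warehouse floor: sample N, sample P]
2. Porter goes back to the loading dock with sample P.  [the loading dock: sample B, sample E, sample L, sample P | the warehouse floor: sample N]
3. Porter goes to the warehouse floor with sample B and sample P.  [the loading dock: sample E, sample L | the warehouse floor: sample B, sample N, sample P]
4. Porter goes back to the loading dock with sample P.  [the loading dock: sample E, sample L, sample P | the warehouse floor: sample B, sample N]
5. Porter goes to the warehouse floor with sample E and sample L.  [the loading dock: sample P | the warehouse floor: sample B, sample E, sample L, sample N]
6. Porter goes back to the loading dock with sample N.  [the loading dock: sample N, sample P | the warehouse floor: sample B, sample E, sample L]
7. Porter goes to the warehouse floor with sample N and sample P.  [the loading dock: — | the warehouse floor: sample B, sample E, sample L, sample N, sample P]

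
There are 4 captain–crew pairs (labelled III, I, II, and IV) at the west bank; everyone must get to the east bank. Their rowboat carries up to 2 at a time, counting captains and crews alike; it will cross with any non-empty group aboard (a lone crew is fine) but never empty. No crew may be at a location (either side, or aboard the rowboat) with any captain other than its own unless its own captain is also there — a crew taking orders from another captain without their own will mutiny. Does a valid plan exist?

Following every safe sequence of crossings from the start, the most of the 8 that can be at the east bank as the rowboat arrives there on crossings 1, 3, 5 is 2, 3, 4 respectively; the best ever achieved is 4 of 8.
From crossing 7 on, no configuration arises that was not already reachable earlier: only 44 distinct safe configurations (who is on which side, and where the rowboat is) can ever be reached, none of them has everyone across, and every continuation just revisits them. So no valid plan exists.

No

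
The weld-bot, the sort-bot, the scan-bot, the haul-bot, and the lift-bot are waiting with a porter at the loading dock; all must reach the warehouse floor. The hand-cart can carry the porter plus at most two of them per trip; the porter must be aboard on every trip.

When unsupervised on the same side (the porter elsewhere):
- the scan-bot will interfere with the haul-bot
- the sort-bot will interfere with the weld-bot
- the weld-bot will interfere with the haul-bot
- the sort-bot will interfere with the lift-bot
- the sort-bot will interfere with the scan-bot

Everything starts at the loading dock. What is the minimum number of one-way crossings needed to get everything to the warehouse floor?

Counting alone: the porter can take at most 2 across per trip to the warehouse floor, so moving all 5 needs at least 3 loaded trips out, with a return between consecutive ones — at least 5 crossings.
The safety rule pushes this higher. Following every safe sequence of crossings, the most of the 5 that can be at the warehouse floor as the hand-cart arrives there on crossing 5 is 4 — never all 5.
So no plan with fewer than 7 crossings exists, and this one achieves 7:
1. Porter goes to the warehouse floor with the haul-bot and the sort-bot.
2. Porter goes back to the loading dock alone.
3. Porter goes to the warehouse floor with the weld-bot.
4. Porter goes back to the loading dock with the haul-bot and the sort-bot.
5. Porter goes to the warehouse floor with the lift-bot and the scan-bot.
6. Porter goes back to the loading dock alone.
7. Porter goes to the warehouse floor with the haul-bot and the sort-bot.

7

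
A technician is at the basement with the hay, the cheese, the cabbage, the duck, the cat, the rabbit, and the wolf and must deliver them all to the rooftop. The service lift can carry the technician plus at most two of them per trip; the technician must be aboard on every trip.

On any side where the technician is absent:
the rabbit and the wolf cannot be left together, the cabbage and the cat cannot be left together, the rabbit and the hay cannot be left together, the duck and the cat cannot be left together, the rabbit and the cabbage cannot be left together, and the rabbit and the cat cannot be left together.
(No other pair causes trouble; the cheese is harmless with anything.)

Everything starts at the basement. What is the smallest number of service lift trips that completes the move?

11

Counting alone: the technician can take at most 2 across per trip to the rooftop, so moving all 7 needs at least 4 loaded trips out, with a return between consecutive ones — at least 7 crossings.
The safety rule pushes this higher. Following every safe sequence of crossings, the most of the 7 that can be at the rooftop as the service lift arrives there on crossings 7, 9 is 5, 6 respectively — never all 7.
So no plan with fewer than 11 crossings exists, and this one achieves 11:
1. Technician goes to the rooftop with the cat and the rabbit.  [the basement: the cabbage, the cheese, the duck, the hay, the wolf | the rooftop: the cat, the rabbit]
2. Technician goes back to the basement with the cat.  [the basement: the cabbage, the cat, the cheese, the duck, the hay, the wolf | the rooftop: the rabbit]
3. Technician goes to the rooftop with the cat and the hay.  [the basement: the cabbage, the cheese, the duck, the wolf | the rooftop: the cat, the hay, the rabbit]
4. Technician goes back to the basement with the rabbit.  [the basement: the cabbage, the cheese, the duck, the rabbit, the wolf | the rooftop: the cat, the hay]
5. Technician goes to the rooftop with the cheese and the rabbit.  [the basement: the cabbage, the duck, the wolf | the rooftop: the cat, the cheese, the hay, the rabbit]
6. Technician goes back to the basement with the rabbit.  [the basement: the cabbage, the duck, the rabbit, the wolf | the rooftop: the cat, the cheese, the hay]
7. Technician goes to the rooftop with the cabbage and the wolf.  [the basement: the duck, the rabbit | the rooftop: the cabbage, the cat, the cheese, the hay, the wolf]
8. Technician goes back to the basement with the cabbage.  [the basement: the cabbage, the duck, the rabbit | the rooftop: the cat, the cheese, the hay, the wolf]
9. Technician goes to the rooftop with the cabbage and the duck.  [the basement: the rabbit | the rooftop: the cabbage, the cat, the cheese, the duck, the hay, the wolf]
10. Technician goes back to the basement with the cat.  [the basement: the cat, the rabbit | the rooftop: the cabbage, the cheese, the duck, the hay, the wolf]
11. Technician goes to the rooftop with the cat and the rabbit.  [the basement: — | the rooftop: the cabbage, the cat, the cheese, the duck, the hay, the rabbit, the wolf]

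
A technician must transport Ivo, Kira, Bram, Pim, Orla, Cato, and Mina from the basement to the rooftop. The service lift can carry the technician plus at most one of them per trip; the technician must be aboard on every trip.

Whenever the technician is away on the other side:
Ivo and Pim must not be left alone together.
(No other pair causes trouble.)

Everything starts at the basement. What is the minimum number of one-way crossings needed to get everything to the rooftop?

13

Counting alone: the technician can take at most 1 across per trip to the rooftop, so moving all 7 needs at least 7 loaded trips out, with a return between consecutive ones — at least 13 crossings.
The plan below uses exactly 13 crossings, so it is optimal:
1. Technician goes to the rooftop with Ivo.  [the basement: Bram, Cato, Kira, Mina, Orla, Pim | the rooftop: Ivo]
2. Technician goes back to the basement alone.  [the basement: Bram, Cato, Kira, Mina, Orla, Pim | the rooftop: Ivo]
3. Technician goes to the rooftop with Kira.  [the basement: Bram, Cato, Mina, Orla, Pim | the rooftop: Ivo, Kira]
4. Technician goes back to the basement alone.  [the basement: Bram, Cato, Mina, Orla, Pim | the rooftop: Ivo, Kira]
5. Technician goes to the rooftop with Bram.  [the basement: Cato, Mina, Orla, Pim | the rooftop: Bram, Ivo, Kira]
6. Technician goes back to the basement alone.  [the basement: Cato, Mina, Orla, Pim | the rooftop: Bram, Ivo, Kira]
7. Technician goes to the rooftop with Orla.  [the basement: Cato, Mina, Pim | the rooftop: Bram, Ivo, Kira, Orla]
8. Technician goes back to the basement alone.  [the basement: Cato, Mina, Pim | the rooftop: Bram, Ivo, Kira, Orla]
9. Technician goes to the rooftop with Cato.  [the basement: Mina, Pim | the rooftop: Bram, Cato, Ivo, Kira, Orla]
10. Technician goes back to the basement alone.  [the basement: Mina, Pim | the rooftop: Bram, Cato, Ivo, Kira, Orla]
11. Technician goes to the rooftop with Mina.  [the basement: Pim | the rooftop: Bram, Cato, Ivo, Kira, Mina, Orla]
12. Technician goes back to the basement alone.  [the basement: Pim | the rooftop: Bram, Cato, Ivo, Kira, Mina, Orla]
13. Technician goes to the rooftop with Pim.  [the basement: — | the rooftop: Bram, Cato, Ivo, Kira, Mina, Orla, Pim]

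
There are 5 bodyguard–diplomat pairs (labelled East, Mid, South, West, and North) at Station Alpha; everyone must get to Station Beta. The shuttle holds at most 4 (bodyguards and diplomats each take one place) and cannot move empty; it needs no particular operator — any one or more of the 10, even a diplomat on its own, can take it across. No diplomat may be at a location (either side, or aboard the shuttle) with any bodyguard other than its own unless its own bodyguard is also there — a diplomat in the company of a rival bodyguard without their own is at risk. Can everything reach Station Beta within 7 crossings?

Yes — this plan uses 7 crossings (≤ 7):
1. bodyguard East and diplomat East cross → Station Beta.
2. bodyguard East crosses ← Station Alpha.
3. diplomat Mid, diplomat North, diplomat South, and diplomat West cross → Station Beta.
4. diplomat East crosses ← Station Alpha.
5. bodyguard Mid, bodyguard North, bodyguard South, and bodyguard West cross → Station Beta.
6. bodyguard Mid and diplomat Mid cross ← Station Alpha.
7. bodyguard East, bodyguard Mid, diplomat East, and diplomat Mid cross → Station Beta.

Yes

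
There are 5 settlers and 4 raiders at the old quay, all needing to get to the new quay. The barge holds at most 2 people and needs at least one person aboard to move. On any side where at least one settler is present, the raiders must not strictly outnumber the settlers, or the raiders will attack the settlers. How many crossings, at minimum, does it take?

15

Counting alone: each trip to the new quay takes at most 2 across and each return brings at least 1 back, so after t trips out (and t−1 returns) at most 2t − (t−1) of the 9 are across; that first reaches 9 at t = 8, so at least 15 crossings are needed.
The plan below uses exactly 15 crossings, so it is optimal:
1. 2 raiders → the new quay.  (the old quay: 5S 2R; the new quay: 0S 2R)
2. 1 raider ← the old quay.  (the old quay: 5S 3R; the new quay: 0S 1R)
3. 2 raiders → the new quay.  (the old quay: 5S 1R; the new quay: 0S 3R)
4. 1 raider ← the old quay.  (the old quay: 5S 2R; the new quay: 0S 2R)
5. 2 settlers → the new quay.  (the old quay: 3S 2R; the new quay: 2S 2R)
6. 1 raider ← the old quay.  (the old quay: 3S 3R; the new quay: 2S 1R)
7. 1 settler and 1 raider → the new quay.  (the old quay: 2S 2R; the new quay: 3S 2R)
8. 1 settler ← the old quay.  (the old quay: 3S 2R; the new quay: 2S 2R)
9. 1 settler and 1 raider → the new quay.  (the old quay: 2S 1R; the new quay: 3S 3R)
10. 1 raider ← the old quay.  (the old quay: 2S 2R; the new quay: 3S 2R)
11. 1 settler and 1 raider → the new quay.  (the old quay: 1S 1R; the new quay: 4S 3R)
12. 1 settler ← the old quay.  (the old quay: 2S 1R; the new quay: 3S 3R)
13. 1 settler and 1 raider → the new quay.  (the old quay: 1S 0R; the new quay: 4S 4R)
14. 1 raider ← the old quay.  (the old quay: 1S 1R; the new quay: 4S 3R)
15. 1 settler and 1 raider → the new quay.  (the old quay: 0S 0R; the new quay: 5S 4R)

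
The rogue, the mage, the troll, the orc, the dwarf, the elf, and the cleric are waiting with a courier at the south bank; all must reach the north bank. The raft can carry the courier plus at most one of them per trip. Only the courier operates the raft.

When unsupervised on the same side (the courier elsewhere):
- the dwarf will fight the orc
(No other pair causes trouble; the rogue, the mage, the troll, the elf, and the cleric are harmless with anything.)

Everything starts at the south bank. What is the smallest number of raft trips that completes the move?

13

Counting alone: the courier can take at most 1 across per trip to the north bank, so moving all 7 needs at least 7 loaded trips out, with a return between consecutive ones — at least 13 crossings.
The plan below uses exactly 13 crossings, so it is optimal:
1. Courier goes to the north bank with the orc.  [the south bank: the cleric, the dwarf, the elf, the mage, the rogue, the troll | the north bank: the orc]
2. Courier goes back to the south bank alone.  [the south bank: the cleric, the dwarf, the elf, the mage, the rogue, the troll | the north bank: the orc]
3. Courier goes to the north bank with the rogue.  [the south bank: the cleric, the dwarf, the elf, the mage, the troll | the north bank: the orc, the rogue]
4. Courier goes back to the south bank alone.  [the south bank: the cleric, the dwarf, the elf, the mage, the troll | the north bank: the orc, the rogue]
5. Courier goes to the north bank with the mage.  [the south bank: the cleric, the dwarf, the elf, the troll | the north bank: the mage, the orc, the rogue]
6. Courier goes back to the south bank alone.  [the south bank: the cleric, the dwarf, the elf, the troll | the north bank: the mage, the orc, the rogue]
7. Courier goes to the north bank with the troll.  [the south bank: the cleric, the dwarf, the elf | the north bank: the mage, the orc, the rogue, the troll]
8. Courier goes back to the south bank alone.  [the south bank: the cleric, the dwarf, the elf | the north bank: the mage, the orc, the rogue, the troll]
9. Courier goes to the north bank with the elf.  [the south bank: the cleric, the dwarf | the north bank: the elf, the mage, the orc, the rogue, the troll]
10. Courier goes back to the south bank alone.  [the south bank: the cleric, the dwarf | the north bank: the elf, the mage, the orc, the rogue, the troll]
11. Courier goes to the north bank with the cleric.  [the south bank: the dwarf | the north bank: the cleric, the elf, the mage, the orc, the rogue, the troll]
12. Courier goes back to the south bank alone.  [the south bank: the dwarf | the north bank: the cleric, the elf, the mage, the orc, the rogue, the troll]
13. Courier goes to the north bank with the dwarf.  [the south bank: — | the north bank: the cleric, the dwarf, the elf, the mage, the orc, the rogue, the troll]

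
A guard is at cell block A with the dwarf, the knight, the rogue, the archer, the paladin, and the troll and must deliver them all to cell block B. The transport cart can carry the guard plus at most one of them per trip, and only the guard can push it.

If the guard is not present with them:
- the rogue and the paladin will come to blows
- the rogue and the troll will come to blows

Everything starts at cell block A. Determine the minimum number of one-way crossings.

Counting alone: the guard can take at most 1 across per trip to cell block B, so moving all 6 needs at least 6 loaded trips out, with a return between consecutive ones — at least 11 crossings.
The safety rule pushes this higher. Following every safe sequence of crossings, the most of the 6 that can be at cell block B as the transport cart arrives there on crossing 11 is 5 — never all 6.
So no plan with fewer than 13 crossings exists, and this one achieves 13:
1. Guard goes to cell block B with the rogue.
2. Guard goes back to cell block A alone.
3. Guard goes to cell block B with the dwarf.
4. Guard goes back to cell block A alone.
5. Guard goes to cell block B with the knight.
6. Guard goes back to cell block A alone.
7. Guard goes to cell block B with the archer.
8. Guard goes back to cell block A alone.
9. Guard goes to cell block B with the paladin.
10. Guard goes back to cell block A with the rogue.
11. Guard goes to cell block B with the troll.
12. Guard goes back to cell block A alone.
13. Guard goes to cell block B with the rogue.

13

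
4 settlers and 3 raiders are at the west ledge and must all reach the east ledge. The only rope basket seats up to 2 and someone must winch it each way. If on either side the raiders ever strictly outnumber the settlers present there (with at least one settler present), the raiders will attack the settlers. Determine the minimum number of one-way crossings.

11

Counting alone: each trip to the east ledge takes at most 2 across and each return brings at least 1 back, so after t trips out (and t−1 returns) at most 2t − (t−1) of the 7 are across; that first reaches 7 at t = 6, so at least 11 crossings are needed.
The plan below uses exactly 11 crossings, so it is optimal:
1. 2 raiders → the east ledge.  (the west ledge: 4S 1R; the east ledge: 0S 2R)
2. 1 raider ← the west ledge.  (the west ledge: 4S 2R; the east ledge: 0S 1R)
3. 2 raiders → the east ledge.  (the west ledge: 4S 0R; the east ledge: 0S 3R)
4. 1 raider ← the west ledge.  (the west ledge: 4S 1R; the east ledge: 0S 2R)
5. 2 settlers → the east ledge.  (the west ledge: 2S 1R; the east ledge: 2S 2R)
6. 1 raider ← the west ledge.  (the west ledge: 2S 2R; the east ledge: 2S 1R)
7. 1 settler and 1 raider → the east ledge.  (the west ledge: 1S 1R; the east ledge: 3S 2R)
8. 1 settler ← the west ledge.  (the west ledge: 2S 1R; the east ledge: 2S 2R)
9. 1 settler and 1 raider → the east ledge.  (the west ledge: 1S 0R; the east ledge: 3S 3R)
10. 1 raider ← the west ledge.  (the west ledge: 1S 1R; the east ledge: 3S 2R)
11. 1 settler and 1 raider → the east ledge.  (the west ledge: 0S 0R; the east ledge: 4S 3R)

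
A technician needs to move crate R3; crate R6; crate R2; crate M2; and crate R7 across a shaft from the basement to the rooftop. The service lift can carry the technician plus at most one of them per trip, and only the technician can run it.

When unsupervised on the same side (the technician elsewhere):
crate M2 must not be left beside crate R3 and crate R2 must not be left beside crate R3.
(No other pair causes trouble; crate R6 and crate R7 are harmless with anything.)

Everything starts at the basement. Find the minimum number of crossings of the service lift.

Counting alone: the technician can take at most 1 across per trip to the rooftop, so moving all 5 needs at least 5 loaded trips out, with a return between consecutive ones — at least 9 crossings.
The safety rule pushes this higher. Following every safe sequence of crossings, the most of the 5 that can be at the rooftop as the service lift arrives there on crossing 9 is 4 — never all 5.
So no plan with fewer than 11 crossings exists, and this one achieves 11:
1. Technician goes to the rooftop with crate R3.  [the basement: crate M2, crate R2, crate R6, crate R7 | the rooftop: crate R3]
2. Technician goes back to the basement alone.  [the basement: crate M2, crate R2, crate R6, crate R7 | the rooftop: crate R3]
3. Technician goes to the rooftop with crate R6.  [the basement: crate M2, crate R2, crate R7 | the rooftop: crate R3, crate R6]
4. Technician goes back to the basement alone.  [the basement: crate M2, crate R2, crate R7 | the rooftop: crate R3, crate R6]
5. Technician goes to the rooftop with crate R2.  [the basement: crate M2, crate R7 | the rooftop: crate R2, crate R3, crate R6]
6. Technician goes back to the basement with crate R3.  [the basement: crate M2, crate R3, crate R7 | the rooftop: crate R2, crate R6]
7. Technician goes to the rooftop with crate M2.  [the basement: crate R3, crate R7 | the rooftop: crate M2, crate R2, crate R6]
8. Technician goes back to the basement alone.  [the basement: crate R3, crate R7 | the rooftop: crate M2, crate R2, crate R6]
9. Technician goes to the rooftop with crate R7.  [the basement: crate R3 | the rooftop: crate M2, crate R2, crate R6, crate R7]
10. Technician goes back to the basement alone.  [the basement: crate R3 | the rooftop: crate M2, crate R2, crate R6, crate R7]
11. Technician goes to the rooftop with crate R3.  [the basement: — | the rooftop: crate M2, crate R2, crate R3, crate R6, crate R7]

11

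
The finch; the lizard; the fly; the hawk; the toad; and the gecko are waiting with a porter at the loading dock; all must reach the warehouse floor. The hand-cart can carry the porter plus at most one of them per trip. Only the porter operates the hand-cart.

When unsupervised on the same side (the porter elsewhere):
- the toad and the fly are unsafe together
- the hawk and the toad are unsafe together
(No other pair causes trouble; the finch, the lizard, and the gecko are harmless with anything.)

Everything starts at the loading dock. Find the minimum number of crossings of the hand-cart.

13

Counting alone: the porter can take at most 1 across per trip to the warehouse floor, so moving all 6 needs at least 6 loaded trips out, with a return between consecutive ones — at least 11 crossings.
The safety rule pushes this higher. Following every safe sequence of crossings, the most of the 6 that can be at the warehouse floor as the hand-cart arrives there on crossing 11 is 5 — never all 6.
So no plan with fewer than 13 crossings exists, and this one achieves 13:
1. Porter goes to the warehouse floor with the toad.  [the loading dock: the finch, the fly, the gecko, the hawk, the lizard | the warehouse floor: the toad]
2. Porter goes back to the loading dock alone.  [the loading dock: the finch, the fly, the gecko, the hawk, the lizard | the warehouse floor: the toad]
3. Porter goes to the warehouse floor with the finch.  [the loading dock: the fly, the gecko, the hawk, the lizard | the warehouse floor: the finch, the toad]
4. Porter goes back to the loading dock alone.  [the loading dock: the fly, the gecko, the hawk, the lizard | the warehouse floor: the finch, the toad]
5. Porter goes to the warehouse floor with the lizard.  [the loading dock: the fly, the gecko, the hawk | the warehouse floor: the finch, the lizard, the toad]
6. Porter goes back to the loading dock alone.  [the loading dock: the fly, the gecko, the hawk | the warehouse floor: the finch, the lizard, the toad]
7. Porter goes to the warehouse floor with the fly.  [the loading dock: the gecko, the hawk | the warehouse floor: the finch, the fly, the lizard, the toad]
8. Porter goes back to the loading dock with the toad.  [the loading dock: the gecko, the hawk, the toad | the warehouse floor: the finch, the fly, the lizard]
9. Porter goes to the warehouse floor with the hawk.  [the loading dock: the gecko, the toad | the warehouse floor: the finch, the fly, the hawk, the lizard]
10. Porter goes back to the loading dock alone.  [the loading dock: the gecko, the toad | the warehouse floor: the finch, the fly, the hawk, the lizard]
11. Porter goes to the warehouse floor with the gecko.  [the loading dock: the toad | the warehouse floor: the finch, the fly, the gecko, the hawk, the lizard]
12. Porter goes back to the loading dock alone.  [the loading dock: the toad | the warehouse floor: the finch, the fly, the gecko, the hawk, the lizard]
13. Porter goes to the warehouse floor with the toad.  [the loading dock: — | the warehouse floor: the finch, the fly, the gecko, the hawk, the lizard, the toad]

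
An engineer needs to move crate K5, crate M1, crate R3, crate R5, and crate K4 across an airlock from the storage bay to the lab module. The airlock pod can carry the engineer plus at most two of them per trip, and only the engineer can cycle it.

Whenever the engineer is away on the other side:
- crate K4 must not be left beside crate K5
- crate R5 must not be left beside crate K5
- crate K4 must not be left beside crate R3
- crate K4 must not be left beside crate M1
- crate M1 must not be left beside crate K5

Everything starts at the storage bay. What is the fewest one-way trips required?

7

Counting alone: the engineer can take at most 2 across per trip to the lab module, so moving all 5 needs at least 3 loaded trips out, with a return between consecutive ones — at least 5 crossings.
The safety rule pushes this higher. Following every safe sequence of crossings, the most of the 5 that can be at the lab module as the airlock pod arrives there on crossing 5 is 4 — never all 5.
So no plan with fewer than 7 crossings exists, and this one achieves 7:
1. Engineer goes to the lab module with crate K4 and crate K5.  [the storage bay: crate M1, crate R3, crate R5 | the lab module: crate K4, crate K5]
2. Engineer goes back to the storage bay with crate K5.  [the storage bay: crate K5, crate M1, crate R3, crate R5 | the lab module: crate K4]
3. Engineer goes to the lab module with crate K5 and crate R3.  [the storage bay: crate M1, crate R5 | the lab module: crate K4, crate K5, crate R3]
4. Engineer goes back to the storage bay with crate K4.  [the storage bay: crate K4, crate M1, crate R5 | the lab module: crate K5, crate R3]
5. Engineer goes to the lab module with crate M1 and crate R5.  [the storage bay: crate K4 | the lab module: crate K5, crate M1, crate R3, crate R5]
6. Engineer goes back to the storage bay with crate K5.  [the storage bay: crate K4, crate K5 | the lab module: crate M1, crate R3, crate R5]
7. Engineer goes to the lab module with crate K4 and crate K5.  [the storage bay: — | the lab module: crate K4, crate K5, crate M1, crate R3, crate R5]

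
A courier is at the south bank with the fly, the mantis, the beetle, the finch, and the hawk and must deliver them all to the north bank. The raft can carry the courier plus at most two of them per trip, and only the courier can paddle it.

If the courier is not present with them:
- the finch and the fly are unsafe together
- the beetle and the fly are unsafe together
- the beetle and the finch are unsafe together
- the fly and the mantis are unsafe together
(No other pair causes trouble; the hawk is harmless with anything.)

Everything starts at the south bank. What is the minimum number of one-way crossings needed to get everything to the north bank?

7

Counting alone: the courier can take at most 2 across per trip to the north bank, so moving all 5 needs at least 3 loaded trips out, with a return between consecutive ones — at least 5 crossings.
The safety rule pushes this higher. Following every safe sequence of crossings, the most of the 5 that can be at the north bank as the raft arrives there on crossing 5 is 4 — never all 5.
So no plan with fewer than 7 crossings exists, and this one achieves 7:
1. Courier goes to the north bank with the beetle and the fly.
2. Courier goes back to the south bank with the fly.
3. Courier goes to the north bank with the fly and the mantis.
4. Courier goes back to the south bank with the fly.
5. Courier goes to the north bank with the fly and the hawk.
6. Courier goes back to the south bank with the fly.
7. Courier goes to the north bank with the finch and the fly.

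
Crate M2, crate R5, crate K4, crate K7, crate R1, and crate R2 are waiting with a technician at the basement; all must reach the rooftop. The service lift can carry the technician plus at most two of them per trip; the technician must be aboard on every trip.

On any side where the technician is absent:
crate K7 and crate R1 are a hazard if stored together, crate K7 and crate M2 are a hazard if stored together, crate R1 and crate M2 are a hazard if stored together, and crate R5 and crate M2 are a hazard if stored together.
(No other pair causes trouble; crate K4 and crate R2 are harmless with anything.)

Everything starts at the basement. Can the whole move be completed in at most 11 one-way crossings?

Yes

Yes — this plan uses 9 crossings (≤ 11):
1. Technician goes to the rooftop with crate K7 and crate M2.
2. Technician goes back to the basement with crate M2.
3. Technician goes to the rooftop with crate M2 and crate R5.
4. Technician goes back to the basement with crate M2.
5. Technician goes to the rooftop with crate K4 and crate M2.
6. Technician goes back to the basement with crate M2.
7. Technician goes to the rooftop with crate M2 and crate R2.
8. Technician goes back to the basement with crate M2.
9. Technician goes to the rooftop with crate M2 and crate R1.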